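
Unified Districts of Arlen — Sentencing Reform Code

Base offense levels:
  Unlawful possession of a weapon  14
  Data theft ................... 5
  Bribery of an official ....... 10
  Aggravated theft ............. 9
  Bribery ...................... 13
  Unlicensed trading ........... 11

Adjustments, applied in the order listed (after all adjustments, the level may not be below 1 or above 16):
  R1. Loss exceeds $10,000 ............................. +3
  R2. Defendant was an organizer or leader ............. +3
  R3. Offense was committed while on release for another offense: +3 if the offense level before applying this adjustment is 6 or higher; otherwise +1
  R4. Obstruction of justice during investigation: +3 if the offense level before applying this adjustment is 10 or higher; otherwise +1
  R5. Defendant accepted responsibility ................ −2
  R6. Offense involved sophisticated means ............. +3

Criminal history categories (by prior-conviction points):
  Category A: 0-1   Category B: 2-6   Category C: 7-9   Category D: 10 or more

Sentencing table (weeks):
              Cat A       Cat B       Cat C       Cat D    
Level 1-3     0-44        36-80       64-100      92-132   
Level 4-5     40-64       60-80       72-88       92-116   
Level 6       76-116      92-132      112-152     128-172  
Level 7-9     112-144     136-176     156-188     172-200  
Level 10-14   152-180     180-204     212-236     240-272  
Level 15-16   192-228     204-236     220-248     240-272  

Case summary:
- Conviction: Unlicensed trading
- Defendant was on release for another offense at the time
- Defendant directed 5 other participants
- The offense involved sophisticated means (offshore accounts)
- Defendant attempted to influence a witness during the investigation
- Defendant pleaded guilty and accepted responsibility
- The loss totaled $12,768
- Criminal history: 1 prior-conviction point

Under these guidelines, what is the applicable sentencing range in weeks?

Base offense level for unlicensed trading: 11.
R1 applies: 11 + 3 = 14.
R2 applies: 14 + 3 = 17.
R3 applies (level before this adjustment is 17 ≥ 6, so +3): 17 + 3 = 20.
R4 applies (level before this adjustment is 20 ≥ 10, so +3): 20 + 3 = 23.
R5 applies: 23 − 2 = 21.
R6 applies: 21 + 3 = 24.
Level 24 exceeds the maximum of 16; capped at 16.
Final offense level: 16.
Criminal history: 1 prior point → Category A (0-1).
Level 16 falls in the 15-16 band.
Grid: Level 15-16 × Category A = 192-228 weeks.

192-228 weeks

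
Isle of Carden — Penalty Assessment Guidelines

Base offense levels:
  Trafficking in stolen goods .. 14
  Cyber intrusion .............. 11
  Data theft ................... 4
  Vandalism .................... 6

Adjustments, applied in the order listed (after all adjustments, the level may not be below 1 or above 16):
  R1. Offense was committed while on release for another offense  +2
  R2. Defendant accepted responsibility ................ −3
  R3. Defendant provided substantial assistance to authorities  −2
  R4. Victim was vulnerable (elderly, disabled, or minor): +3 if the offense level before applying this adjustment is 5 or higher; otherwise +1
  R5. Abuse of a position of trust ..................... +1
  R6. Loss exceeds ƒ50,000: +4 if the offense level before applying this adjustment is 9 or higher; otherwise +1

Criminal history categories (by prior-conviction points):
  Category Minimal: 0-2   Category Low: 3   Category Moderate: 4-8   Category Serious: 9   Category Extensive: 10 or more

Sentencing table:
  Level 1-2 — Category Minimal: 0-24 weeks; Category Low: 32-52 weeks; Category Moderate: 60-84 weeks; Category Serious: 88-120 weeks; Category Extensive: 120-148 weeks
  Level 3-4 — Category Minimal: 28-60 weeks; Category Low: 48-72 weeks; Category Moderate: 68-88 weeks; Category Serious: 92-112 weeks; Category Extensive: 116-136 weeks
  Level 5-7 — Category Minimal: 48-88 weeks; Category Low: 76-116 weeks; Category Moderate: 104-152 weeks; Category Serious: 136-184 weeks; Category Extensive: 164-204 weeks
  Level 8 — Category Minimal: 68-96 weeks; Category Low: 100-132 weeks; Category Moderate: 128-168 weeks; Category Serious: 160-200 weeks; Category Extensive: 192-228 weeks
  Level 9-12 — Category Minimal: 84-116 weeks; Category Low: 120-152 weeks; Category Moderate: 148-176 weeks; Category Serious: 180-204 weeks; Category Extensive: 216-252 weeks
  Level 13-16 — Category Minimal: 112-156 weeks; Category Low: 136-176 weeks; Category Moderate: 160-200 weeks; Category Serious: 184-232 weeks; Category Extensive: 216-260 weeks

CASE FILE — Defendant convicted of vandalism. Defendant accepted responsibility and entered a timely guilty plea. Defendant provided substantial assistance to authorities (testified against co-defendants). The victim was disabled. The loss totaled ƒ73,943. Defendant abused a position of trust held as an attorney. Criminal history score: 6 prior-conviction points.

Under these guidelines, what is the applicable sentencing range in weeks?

Base offense level for vandalism: 6.
R2 applies: 6 − 3 = 3.
R3 applies: 3 − 2 = 1.
R4 applies (level before this adjustment is 1 < 5, so +1): 1 + 1 = 2.
R5 applies: 2 + 1 = 3.
R6 applies (level before this adjustment is 3 < 9, so +1): 3 + 1 = 4.
Final offense level: 4.
Criminal history: 6 prior points → Category Moderate (4-8).
Level 4 falls in the 3-4 band.
Grid: Level 3-4 × Category Moderate = 68-88 weeks.

68-88 weeks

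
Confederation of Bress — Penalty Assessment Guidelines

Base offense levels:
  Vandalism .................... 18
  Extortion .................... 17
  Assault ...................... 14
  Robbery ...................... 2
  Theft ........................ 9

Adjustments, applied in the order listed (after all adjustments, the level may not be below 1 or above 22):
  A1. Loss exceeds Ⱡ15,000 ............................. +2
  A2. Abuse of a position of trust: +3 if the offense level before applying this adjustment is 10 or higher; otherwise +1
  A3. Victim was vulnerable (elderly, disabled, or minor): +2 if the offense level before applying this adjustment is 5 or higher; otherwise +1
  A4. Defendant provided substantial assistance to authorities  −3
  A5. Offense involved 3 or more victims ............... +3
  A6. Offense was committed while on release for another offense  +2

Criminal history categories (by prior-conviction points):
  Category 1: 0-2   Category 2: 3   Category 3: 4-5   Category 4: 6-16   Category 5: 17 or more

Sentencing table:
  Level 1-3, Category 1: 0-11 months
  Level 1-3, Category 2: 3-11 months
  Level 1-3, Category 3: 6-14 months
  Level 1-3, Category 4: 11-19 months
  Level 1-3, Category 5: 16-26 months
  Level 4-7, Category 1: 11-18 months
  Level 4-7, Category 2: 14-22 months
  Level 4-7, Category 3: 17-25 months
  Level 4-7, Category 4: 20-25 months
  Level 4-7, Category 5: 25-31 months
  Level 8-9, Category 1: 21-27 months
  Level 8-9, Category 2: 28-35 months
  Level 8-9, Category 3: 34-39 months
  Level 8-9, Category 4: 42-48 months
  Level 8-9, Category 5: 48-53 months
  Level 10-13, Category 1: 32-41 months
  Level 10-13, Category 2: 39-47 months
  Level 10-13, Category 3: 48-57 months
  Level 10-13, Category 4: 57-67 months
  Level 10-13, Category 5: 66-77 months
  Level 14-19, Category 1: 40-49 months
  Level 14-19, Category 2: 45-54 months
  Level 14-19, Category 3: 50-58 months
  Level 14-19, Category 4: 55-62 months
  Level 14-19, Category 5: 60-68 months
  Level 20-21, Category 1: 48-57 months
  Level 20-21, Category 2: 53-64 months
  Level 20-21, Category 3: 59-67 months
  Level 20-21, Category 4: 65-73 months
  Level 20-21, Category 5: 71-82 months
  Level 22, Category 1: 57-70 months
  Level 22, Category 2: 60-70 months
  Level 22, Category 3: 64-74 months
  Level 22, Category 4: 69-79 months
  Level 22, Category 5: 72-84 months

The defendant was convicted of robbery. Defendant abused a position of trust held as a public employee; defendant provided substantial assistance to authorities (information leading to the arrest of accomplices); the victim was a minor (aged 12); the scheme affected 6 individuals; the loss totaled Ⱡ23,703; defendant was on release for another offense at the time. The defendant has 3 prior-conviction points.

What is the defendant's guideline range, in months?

28-35 months

Base offense level for robbery: 2.
A1 applies: 2 + 2 = 4.
A2 applies (level before this adjustment is 4 < 10, so +1): 4 + 1 = 5.
A3 applies (level before this adjustment is 5 ≥ 5, so +2): 5 + 2 = 7.
A4 applies: 7 − 3 = 4.
A5 applies: 4 + 3 = 7.
A6 applies: 7 + 2 = 9.
Final offense level: 9.
Criminal history: 3 prior points → Category 2 (3).
Level 9 falls in the 8-9 band.
Grid: Level 8-9 × Category 2 = 28-35 months.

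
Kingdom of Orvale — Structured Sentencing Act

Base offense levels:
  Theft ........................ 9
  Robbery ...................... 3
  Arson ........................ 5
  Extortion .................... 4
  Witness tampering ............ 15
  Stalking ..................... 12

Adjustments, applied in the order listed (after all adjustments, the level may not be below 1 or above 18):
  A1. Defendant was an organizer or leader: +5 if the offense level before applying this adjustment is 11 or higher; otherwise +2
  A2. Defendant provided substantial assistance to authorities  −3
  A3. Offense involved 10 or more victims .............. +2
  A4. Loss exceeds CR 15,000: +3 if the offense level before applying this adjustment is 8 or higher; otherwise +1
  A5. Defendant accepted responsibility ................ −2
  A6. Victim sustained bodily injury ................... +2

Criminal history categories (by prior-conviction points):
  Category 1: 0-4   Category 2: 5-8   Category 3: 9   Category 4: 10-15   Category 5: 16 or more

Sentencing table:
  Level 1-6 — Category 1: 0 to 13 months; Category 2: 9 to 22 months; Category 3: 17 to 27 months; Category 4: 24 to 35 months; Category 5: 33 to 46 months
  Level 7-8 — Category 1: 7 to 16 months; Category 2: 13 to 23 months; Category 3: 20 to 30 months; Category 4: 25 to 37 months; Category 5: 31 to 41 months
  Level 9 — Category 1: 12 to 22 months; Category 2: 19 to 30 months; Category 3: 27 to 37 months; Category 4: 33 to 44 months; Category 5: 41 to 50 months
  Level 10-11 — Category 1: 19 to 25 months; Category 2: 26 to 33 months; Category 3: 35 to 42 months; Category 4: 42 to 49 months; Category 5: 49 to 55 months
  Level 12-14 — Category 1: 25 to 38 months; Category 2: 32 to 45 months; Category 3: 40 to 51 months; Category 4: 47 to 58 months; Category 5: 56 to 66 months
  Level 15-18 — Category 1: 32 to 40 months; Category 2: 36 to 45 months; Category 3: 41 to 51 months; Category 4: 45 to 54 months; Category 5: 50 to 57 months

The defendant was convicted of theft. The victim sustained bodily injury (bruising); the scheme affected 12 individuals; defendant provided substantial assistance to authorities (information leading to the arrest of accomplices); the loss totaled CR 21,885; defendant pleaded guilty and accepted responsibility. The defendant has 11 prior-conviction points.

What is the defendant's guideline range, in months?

Base offense level for theft: 9.
A2 applies: 9 − 3 = 6.
A3 applies: 6 + 2 = 8.
A4 applies (level before this adjustment is 8 ≥ 8, so +3): 8 + 3 = 11.
A5 applies: 11 − 2 = 9.
A6 applies: 9 + 2 = 11.
Final offense level: 11.
Criminal history: 11 prior points → Category 4 (10-15).
Level 11 falls in the 10-11 band.
Grid: Level 10-11 × Category 4 = 42-49 months.

42-49 months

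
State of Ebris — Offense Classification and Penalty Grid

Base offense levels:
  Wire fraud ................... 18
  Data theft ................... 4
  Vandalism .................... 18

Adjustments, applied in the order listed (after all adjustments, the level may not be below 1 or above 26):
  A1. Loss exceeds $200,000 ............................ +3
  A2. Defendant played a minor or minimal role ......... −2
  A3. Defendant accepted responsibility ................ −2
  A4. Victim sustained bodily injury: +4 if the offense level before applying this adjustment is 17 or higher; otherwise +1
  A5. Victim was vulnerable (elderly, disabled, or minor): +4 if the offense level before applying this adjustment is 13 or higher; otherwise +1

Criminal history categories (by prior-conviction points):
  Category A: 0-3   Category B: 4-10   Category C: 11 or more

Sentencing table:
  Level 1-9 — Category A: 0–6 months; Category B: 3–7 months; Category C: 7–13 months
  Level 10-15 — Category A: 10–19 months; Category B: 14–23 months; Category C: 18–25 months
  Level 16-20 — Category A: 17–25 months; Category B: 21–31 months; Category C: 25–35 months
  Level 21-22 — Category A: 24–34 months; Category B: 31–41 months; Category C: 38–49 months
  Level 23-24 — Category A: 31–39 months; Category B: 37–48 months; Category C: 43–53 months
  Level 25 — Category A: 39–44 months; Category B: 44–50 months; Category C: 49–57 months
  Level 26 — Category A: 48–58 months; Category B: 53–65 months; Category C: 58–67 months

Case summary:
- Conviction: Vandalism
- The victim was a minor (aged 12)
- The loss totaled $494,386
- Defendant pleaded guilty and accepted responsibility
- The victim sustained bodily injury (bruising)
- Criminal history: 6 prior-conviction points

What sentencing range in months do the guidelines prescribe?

Base offense level for vandalism: 18.
A1 applies: 18 + 3 = 21.
A3 applies: 21 − 2 = 19.
A4 applies (level before this adjustment is 19 ≥ 17, so +4): 19 + 4 = 23.
A5 applies (level before this adjustment is 23 ≥ 13, so +4): 23 + 4 = 27.
Level 27 exceeds the maximum of 26; capped at 26.
Final offense level: 26.
Criminal history: 6 prior points → Category B (4-10).
Level 26 falls in the 26 band.
Grid: Level 26 × Category B = 53-65 months.

53-65 months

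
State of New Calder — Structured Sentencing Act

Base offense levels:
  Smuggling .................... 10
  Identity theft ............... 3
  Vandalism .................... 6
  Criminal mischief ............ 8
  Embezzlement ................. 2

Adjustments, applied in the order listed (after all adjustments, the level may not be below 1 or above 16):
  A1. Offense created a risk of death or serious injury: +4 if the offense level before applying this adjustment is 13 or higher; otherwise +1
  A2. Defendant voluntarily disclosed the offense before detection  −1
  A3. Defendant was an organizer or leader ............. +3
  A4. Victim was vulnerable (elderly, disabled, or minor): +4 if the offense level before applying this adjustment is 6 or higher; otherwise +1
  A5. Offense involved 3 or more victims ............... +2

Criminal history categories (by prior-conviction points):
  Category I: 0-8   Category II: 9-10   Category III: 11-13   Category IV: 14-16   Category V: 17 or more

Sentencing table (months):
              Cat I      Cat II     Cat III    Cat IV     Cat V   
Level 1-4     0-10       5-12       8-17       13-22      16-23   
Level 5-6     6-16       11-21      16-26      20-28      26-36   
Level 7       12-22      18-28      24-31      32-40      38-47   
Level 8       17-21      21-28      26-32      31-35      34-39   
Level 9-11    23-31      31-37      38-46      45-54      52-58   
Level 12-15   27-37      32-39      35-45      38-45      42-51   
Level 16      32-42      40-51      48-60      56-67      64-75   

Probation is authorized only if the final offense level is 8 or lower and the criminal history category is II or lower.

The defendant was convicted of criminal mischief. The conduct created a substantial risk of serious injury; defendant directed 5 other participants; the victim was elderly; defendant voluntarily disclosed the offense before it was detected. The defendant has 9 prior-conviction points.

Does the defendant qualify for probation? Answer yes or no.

No

Base offense level for criminal mischief: 8.
A1 applies (level before this adjustment is 8 < 13, so +1): 8 + 1 = 9.
A2 applies: 9 − 1 = 8.
A3 applies: 8 + 3 = 11.
A4 applies (level before this adjustment is 11 ≥ 6, so +4): 11 + 4 = 15.
Final offense level: 15.
Criminal history: 9 prior points → Category II (9-10).
Level 15 falls in the 12-15 band.
Grid: Level 12-15 × Category II = 32-39 months.
Probation check: level 15 > 8 and category II ≤ II → not eligible.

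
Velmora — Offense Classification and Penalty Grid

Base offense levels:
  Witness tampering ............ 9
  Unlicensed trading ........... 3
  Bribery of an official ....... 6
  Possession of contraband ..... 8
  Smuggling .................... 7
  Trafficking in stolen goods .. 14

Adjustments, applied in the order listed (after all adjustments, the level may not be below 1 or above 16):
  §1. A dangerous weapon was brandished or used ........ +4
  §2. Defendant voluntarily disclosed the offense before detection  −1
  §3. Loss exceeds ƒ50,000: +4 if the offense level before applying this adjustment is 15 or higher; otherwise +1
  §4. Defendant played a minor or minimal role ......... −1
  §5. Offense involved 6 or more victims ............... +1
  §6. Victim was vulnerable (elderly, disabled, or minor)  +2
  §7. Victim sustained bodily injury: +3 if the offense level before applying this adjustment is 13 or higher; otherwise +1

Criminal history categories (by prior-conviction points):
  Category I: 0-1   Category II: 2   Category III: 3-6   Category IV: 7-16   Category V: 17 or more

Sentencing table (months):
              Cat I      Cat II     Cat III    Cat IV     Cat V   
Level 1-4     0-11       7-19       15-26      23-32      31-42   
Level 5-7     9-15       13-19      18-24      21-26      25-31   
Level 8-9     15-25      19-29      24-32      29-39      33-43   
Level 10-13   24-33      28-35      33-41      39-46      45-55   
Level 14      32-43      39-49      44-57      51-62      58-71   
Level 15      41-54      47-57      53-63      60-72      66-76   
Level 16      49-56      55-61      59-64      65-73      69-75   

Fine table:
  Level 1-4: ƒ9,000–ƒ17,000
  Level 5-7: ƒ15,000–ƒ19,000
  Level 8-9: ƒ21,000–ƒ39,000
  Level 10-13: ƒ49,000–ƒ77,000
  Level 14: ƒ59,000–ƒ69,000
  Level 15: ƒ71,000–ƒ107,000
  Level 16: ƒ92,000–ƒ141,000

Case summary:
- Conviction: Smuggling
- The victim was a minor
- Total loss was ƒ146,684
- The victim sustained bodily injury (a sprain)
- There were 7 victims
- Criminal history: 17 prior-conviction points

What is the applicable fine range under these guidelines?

Base offense level for smuggling: 7.
§2 does not apply.
§3 applies (level before this adjustment is 7 < 15, so +1): 7 + 1 = 8.
§4 does not apply.
§5 applies: 8 + 1 = 9.
§6 applies: 9 + 2 = 11.
§7 applies (level before this adjustment is 11 < 13, so +1): 11 + 1 = 12.
Final offense level: 12.
Level 12 falls in the 10-13 band.
Fine table: Level 10-13 → ƒ49,000–ƒ77,000.

ƒ49,000–ƒ77,000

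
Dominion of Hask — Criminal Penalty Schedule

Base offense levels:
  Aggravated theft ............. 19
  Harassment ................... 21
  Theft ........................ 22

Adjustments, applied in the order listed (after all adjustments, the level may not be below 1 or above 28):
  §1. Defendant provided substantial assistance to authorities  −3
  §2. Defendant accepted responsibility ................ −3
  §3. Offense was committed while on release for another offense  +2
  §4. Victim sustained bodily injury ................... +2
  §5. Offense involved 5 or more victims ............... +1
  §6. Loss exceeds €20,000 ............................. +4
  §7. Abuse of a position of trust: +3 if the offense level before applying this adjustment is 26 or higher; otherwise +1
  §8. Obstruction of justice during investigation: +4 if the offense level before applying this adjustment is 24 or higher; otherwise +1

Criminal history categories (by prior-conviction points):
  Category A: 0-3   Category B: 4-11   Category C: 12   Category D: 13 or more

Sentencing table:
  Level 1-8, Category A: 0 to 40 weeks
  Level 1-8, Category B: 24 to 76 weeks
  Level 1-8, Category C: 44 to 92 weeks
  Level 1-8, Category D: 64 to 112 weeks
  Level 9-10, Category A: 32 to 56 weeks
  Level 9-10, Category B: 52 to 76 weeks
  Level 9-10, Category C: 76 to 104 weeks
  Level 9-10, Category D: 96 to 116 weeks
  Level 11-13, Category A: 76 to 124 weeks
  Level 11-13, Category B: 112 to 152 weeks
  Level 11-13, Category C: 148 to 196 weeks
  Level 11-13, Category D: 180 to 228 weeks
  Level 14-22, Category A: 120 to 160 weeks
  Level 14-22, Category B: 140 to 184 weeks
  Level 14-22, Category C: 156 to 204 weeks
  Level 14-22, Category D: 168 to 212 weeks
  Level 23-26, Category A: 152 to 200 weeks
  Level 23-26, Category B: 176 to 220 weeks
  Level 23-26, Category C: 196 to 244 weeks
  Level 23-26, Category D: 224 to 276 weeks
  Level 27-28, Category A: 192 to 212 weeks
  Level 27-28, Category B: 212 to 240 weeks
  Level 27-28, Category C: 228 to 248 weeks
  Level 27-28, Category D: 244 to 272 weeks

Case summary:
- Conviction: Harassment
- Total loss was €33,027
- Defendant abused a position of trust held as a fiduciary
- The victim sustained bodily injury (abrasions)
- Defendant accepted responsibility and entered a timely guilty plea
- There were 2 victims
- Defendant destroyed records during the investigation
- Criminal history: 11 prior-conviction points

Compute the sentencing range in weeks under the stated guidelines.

Base offense level for harassment: 21.
§1 does not apply.
§2 applies: 21 − 3 = 18.
§3 does not apply.
§4 applies: 18 + 2 = 20.
§5 does not apply.
§6 applies: 20 + 4 = 24.
§7 applies (level before this adjustment is 24 < 26, so +1): 24 + 1 = 25.
§8 applies (level before this adjustment is 25 ≥ 24, so +4): 25 + 4 = 29.
Level 29 exceeds the maximum of 28; capped at 28.
Final offense level: 28.
Criminal history: 11 prior points → Category B (4-11).
Level 28 falls in the 27-28 band.
Grid: Level 27-28 × Category B = 212-240 weeks.

212-240 weeks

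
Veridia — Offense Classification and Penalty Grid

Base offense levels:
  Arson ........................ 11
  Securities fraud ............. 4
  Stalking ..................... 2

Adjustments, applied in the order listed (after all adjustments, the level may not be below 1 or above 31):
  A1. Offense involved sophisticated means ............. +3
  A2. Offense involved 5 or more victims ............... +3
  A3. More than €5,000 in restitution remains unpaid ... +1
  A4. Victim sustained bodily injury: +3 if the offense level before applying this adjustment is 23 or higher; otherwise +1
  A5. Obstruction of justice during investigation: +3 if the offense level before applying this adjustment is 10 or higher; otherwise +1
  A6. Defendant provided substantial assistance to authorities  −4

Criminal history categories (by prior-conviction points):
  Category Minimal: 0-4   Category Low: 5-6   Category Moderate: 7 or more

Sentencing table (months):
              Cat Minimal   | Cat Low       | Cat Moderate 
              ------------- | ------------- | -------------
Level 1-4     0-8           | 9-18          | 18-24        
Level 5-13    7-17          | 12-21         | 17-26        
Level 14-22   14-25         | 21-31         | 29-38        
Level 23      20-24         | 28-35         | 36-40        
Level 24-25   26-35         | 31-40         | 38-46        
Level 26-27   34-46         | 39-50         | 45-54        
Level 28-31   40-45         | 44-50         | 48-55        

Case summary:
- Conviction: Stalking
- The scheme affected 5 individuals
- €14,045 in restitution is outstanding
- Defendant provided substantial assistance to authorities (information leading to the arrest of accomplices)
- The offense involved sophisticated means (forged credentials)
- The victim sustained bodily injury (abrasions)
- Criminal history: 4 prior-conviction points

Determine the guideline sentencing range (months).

Base offense level for stalking: 2.
A1 applies: 2 + 3 = 5.
A2 applies: 5 + 3 = 8.
A3 applies: 8 + 1 = 9.
A4 applies (level before this adjustment is 9 < 23, so +1): 9 + 1 = 10.
A5 does not apply.
A6 applies: 10 − 4 = 6.
Final offense level: 6.
Criminal history: 4 prior points → Category Minimal (0-4).
Level 6 falls in the 5-13 band.
Grid: Level 5-13 × Category Minimal = 7-17 months.

7-17 months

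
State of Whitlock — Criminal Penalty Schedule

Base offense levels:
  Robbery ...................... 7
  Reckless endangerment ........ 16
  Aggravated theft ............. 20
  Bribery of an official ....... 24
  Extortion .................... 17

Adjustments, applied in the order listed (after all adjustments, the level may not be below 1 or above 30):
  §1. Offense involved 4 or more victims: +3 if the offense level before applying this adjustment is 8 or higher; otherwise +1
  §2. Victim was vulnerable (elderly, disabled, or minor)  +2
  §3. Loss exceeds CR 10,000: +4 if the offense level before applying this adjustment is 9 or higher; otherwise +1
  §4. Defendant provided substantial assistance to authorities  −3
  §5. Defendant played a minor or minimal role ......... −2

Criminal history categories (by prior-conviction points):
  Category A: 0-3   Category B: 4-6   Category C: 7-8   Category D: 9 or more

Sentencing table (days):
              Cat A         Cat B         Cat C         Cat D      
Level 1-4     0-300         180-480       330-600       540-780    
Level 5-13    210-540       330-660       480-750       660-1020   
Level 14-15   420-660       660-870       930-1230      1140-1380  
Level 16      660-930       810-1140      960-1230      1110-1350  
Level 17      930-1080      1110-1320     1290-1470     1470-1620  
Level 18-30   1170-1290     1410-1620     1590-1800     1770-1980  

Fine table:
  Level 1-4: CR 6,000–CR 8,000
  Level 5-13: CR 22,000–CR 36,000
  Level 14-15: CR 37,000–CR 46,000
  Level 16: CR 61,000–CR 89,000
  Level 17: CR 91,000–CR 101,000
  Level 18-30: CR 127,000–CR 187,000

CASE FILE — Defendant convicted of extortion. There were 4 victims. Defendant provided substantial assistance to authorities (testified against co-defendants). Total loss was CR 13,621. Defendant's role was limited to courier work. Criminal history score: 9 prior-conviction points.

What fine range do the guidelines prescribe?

CR 127,000–CR 187,000

Base offense level for extortion: 17.
§1 applies (level before this adjustment is 17 ≥ 8, so +3): 17 + 3 = 20.
§3 applies (level before this adjustment is 20 ≥ 9, so +4): 20 + 4 = 24.
§4 applies: 24 − 3 = 21.
§5 applies: 21 − 2 = 19.
Final offense level: 19.
Level 19 falls in the 18-30 band.
Fine table: Level 18-30 → CR 127,000–CR 187,000.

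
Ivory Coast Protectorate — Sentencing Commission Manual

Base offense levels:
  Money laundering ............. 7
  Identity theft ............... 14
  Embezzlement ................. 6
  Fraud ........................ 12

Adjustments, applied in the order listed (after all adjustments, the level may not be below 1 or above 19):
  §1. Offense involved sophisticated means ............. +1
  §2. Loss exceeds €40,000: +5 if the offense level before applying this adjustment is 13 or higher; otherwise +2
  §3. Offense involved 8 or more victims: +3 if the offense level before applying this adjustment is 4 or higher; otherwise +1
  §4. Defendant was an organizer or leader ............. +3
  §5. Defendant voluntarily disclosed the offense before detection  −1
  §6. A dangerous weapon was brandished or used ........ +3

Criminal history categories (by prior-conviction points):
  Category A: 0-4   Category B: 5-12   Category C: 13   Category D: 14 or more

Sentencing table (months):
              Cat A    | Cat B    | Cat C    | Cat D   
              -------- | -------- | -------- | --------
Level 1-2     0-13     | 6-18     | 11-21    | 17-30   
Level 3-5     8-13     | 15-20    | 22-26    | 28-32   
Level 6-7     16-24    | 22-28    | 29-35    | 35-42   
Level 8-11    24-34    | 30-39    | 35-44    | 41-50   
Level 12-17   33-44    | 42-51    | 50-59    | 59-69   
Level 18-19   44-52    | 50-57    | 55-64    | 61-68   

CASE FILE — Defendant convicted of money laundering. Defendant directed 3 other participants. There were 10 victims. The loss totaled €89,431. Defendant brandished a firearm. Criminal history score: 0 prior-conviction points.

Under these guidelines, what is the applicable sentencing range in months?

44-52 months

Base offense level for money laundering: 7.
§1 does not apply.
§2 applies (level before this adjustment is 7 < 13, so +2): 7 + 2 = 9.
§3 applies (level before this adjustment is 9 ≥ 4, so +3): 9 + 3 = 12.
§4 applies: 12 + 3 = 15.
§6 applies: 15 + 3 = 18.
Final offense level: 18.
Criminal history: 0 prior points → Category A (0-4).
Level 18 falls in the 18-19 band.
Grid: Level 18-19 × Category A = 44-52 months.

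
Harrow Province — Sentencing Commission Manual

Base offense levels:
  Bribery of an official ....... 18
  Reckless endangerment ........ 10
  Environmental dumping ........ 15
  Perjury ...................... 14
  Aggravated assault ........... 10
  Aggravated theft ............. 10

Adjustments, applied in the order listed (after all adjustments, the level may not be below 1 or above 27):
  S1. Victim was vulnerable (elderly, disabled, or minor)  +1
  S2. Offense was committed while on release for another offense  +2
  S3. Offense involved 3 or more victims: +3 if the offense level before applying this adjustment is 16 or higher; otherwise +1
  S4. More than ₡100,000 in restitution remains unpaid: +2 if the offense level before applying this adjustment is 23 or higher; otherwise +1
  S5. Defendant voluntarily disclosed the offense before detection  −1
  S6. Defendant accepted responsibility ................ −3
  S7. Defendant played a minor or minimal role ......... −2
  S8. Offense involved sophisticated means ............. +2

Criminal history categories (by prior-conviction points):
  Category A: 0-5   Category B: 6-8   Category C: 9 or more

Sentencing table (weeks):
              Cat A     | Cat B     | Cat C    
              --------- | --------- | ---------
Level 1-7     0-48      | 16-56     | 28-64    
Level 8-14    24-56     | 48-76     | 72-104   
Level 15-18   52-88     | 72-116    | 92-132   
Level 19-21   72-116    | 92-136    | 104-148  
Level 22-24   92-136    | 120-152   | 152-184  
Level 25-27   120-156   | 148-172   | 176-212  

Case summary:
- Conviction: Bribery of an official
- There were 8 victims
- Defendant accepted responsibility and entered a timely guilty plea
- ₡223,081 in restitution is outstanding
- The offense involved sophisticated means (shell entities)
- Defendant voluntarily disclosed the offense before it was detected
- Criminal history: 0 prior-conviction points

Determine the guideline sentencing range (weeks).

72-116 weeks

Base offense level for bribery of an official: 18.
S1 does not apply.
S3 applies (level before this adjustment is 18 ≥ 16, so +3): 18 + 3 = 21.
S4 applies (level before this adjustment is 21 < 23, so +1): 21 + 1 = 22.
S5 applies: 22 − 1 = 21.
S6 applies: 21 − 3 = 18.
S7 does not apply.
S8 applies: 18 + 2 = 20.
Final offense level: 20.
Criminal history: 0 prior points → Category A (0-5).
Level 20 falls in the 19-21 band.
Grid: Level 19-21 × Category A = 72-116 weeks.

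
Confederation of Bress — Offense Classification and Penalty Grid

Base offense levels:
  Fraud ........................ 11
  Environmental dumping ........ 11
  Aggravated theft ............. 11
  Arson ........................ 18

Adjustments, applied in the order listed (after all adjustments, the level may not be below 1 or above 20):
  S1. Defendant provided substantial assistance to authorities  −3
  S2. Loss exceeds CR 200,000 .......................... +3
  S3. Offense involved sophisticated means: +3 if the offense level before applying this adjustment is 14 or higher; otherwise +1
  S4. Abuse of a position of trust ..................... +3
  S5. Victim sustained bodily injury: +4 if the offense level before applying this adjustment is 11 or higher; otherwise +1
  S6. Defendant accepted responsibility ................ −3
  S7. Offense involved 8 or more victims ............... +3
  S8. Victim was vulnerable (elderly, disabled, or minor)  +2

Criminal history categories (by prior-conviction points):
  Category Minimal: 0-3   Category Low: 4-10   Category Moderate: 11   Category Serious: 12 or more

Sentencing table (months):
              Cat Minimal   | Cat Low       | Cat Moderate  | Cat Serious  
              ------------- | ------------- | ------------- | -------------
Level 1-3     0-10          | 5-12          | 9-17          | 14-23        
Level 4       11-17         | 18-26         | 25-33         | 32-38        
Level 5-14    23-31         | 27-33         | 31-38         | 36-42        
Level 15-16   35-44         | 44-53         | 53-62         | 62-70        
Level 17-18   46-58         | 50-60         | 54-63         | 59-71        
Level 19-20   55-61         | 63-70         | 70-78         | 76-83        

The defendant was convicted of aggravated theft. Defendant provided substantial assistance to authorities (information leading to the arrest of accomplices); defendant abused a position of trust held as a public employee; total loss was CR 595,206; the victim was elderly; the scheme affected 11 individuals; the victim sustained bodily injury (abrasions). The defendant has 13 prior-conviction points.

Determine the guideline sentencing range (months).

76-83 months

Base offense level for aggravated theft: 11.
S1 applies: 11 − 3 = 8.
S2 applies: 8 + 3 = 11.
S3 does not apply.
S4 applies: 11 + 3 = 14.
S5 applies (level before this adjustment is 14 ≥ 11, so +4): 14 + 4 = 18.
S6 does not apply.
S7 applies: 18 + 3 = 21.
S8 applies: 21 + 2 = 23.
Level 23 exceeds the maximum of 20; capped at 20.
Final offense level: 20.
Criminal history: 13 prior points → Category Serious (12+).
Level 20 falls in the 19-20 band.
Grid: Level 19-20 × Category Serious = 76-83 months.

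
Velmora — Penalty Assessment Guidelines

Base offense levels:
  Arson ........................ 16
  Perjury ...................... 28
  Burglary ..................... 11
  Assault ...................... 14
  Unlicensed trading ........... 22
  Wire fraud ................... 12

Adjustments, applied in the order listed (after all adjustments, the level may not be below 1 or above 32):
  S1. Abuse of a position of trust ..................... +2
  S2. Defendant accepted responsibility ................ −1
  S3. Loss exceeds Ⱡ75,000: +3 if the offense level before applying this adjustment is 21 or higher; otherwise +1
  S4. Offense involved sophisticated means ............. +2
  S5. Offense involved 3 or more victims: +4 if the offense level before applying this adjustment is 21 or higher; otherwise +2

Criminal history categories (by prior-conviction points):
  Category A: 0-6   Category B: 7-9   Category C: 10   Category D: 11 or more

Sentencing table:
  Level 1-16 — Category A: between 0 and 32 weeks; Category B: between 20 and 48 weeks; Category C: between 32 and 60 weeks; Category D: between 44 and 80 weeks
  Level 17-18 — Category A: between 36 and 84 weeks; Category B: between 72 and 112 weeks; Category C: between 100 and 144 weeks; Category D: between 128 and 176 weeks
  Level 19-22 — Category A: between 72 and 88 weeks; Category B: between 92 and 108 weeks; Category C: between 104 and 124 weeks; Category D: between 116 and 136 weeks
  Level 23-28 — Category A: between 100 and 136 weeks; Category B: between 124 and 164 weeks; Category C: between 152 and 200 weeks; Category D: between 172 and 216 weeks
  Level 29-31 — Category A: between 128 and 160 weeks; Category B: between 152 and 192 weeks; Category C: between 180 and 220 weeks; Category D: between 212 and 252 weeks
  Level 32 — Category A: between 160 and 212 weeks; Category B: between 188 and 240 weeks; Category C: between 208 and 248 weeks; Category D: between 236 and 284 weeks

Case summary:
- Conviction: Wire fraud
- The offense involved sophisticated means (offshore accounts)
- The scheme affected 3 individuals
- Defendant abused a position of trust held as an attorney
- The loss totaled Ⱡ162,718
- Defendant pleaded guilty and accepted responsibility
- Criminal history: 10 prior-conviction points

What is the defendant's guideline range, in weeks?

Base offense level for wire fraud: 12.
S1 applies: 12 + 2 = 14.
S2 applies: 14 − 1 = 13.
S3 applies (level before this adjustment is 13 < 21, so +1): 13 + 1 = 14.
S4 applies: 14 + 2 = 16.
S5 applies (level before this adjustment is 16 < 21, so +2): 16 + 2 = 18.
Final offense level: 18.
Criminal history: 10 prior points → Category C (10).
Level 18 falls in the 17-18 band.
Grid: Level 17-18 × Category C = 100-144 weeks.

100-144 weeks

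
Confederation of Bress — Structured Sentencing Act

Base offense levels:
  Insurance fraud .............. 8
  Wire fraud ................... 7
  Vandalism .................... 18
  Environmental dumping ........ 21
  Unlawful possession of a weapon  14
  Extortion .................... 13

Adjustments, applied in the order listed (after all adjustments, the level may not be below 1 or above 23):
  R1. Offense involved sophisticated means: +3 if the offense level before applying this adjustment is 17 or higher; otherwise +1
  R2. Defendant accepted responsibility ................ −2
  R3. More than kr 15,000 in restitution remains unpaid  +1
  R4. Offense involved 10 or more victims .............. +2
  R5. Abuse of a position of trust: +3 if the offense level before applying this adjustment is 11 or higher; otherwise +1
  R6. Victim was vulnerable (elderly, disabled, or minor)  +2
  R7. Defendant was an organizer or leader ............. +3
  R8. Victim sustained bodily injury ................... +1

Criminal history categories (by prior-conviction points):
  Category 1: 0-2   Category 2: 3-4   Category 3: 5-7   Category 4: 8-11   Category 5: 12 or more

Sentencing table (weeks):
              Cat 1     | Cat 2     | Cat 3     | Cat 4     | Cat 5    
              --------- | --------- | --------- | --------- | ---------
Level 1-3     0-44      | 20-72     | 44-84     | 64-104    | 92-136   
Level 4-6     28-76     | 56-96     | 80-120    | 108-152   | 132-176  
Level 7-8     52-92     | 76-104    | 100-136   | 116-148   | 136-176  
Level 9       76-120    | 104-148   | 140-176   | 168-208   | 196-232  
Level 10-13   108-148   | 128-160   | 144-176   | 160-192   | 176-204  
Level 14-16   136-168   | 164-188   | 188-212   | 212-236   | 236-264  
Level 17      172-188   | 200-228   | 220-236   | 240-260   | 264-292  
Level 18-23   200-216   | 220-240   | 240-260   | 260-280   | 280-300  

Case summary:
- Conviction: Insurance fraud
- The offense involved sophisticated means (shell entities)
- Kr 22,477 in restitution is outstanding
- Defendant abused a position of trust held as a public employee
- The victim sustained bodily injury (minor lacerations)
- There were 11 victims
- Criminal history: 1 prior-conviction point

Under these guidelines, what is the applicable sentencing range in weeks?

Base offense level for insurance fraud: 8.
R1 applies (level before this adjustment is 8 < 17, so +1): 8 + 1 = 9.
R3 applies: 9 + 1 = 10.
R4 applies: 10 + 2 = 12.
R5 applies (level before this adjustment is 12 ≥ 11, so +3): 12 + 3 = 15.
R6 does not apply.
R8 applies: 15 + 1 = 16.
Final offense level: 16.
Criminal history: 1 prior point → Category 1 (0-2).
Level 16 falls in the 14-16 band.
Grid: Level 14-16 × Category 1 = 136-168 weeks.

136-168 weeks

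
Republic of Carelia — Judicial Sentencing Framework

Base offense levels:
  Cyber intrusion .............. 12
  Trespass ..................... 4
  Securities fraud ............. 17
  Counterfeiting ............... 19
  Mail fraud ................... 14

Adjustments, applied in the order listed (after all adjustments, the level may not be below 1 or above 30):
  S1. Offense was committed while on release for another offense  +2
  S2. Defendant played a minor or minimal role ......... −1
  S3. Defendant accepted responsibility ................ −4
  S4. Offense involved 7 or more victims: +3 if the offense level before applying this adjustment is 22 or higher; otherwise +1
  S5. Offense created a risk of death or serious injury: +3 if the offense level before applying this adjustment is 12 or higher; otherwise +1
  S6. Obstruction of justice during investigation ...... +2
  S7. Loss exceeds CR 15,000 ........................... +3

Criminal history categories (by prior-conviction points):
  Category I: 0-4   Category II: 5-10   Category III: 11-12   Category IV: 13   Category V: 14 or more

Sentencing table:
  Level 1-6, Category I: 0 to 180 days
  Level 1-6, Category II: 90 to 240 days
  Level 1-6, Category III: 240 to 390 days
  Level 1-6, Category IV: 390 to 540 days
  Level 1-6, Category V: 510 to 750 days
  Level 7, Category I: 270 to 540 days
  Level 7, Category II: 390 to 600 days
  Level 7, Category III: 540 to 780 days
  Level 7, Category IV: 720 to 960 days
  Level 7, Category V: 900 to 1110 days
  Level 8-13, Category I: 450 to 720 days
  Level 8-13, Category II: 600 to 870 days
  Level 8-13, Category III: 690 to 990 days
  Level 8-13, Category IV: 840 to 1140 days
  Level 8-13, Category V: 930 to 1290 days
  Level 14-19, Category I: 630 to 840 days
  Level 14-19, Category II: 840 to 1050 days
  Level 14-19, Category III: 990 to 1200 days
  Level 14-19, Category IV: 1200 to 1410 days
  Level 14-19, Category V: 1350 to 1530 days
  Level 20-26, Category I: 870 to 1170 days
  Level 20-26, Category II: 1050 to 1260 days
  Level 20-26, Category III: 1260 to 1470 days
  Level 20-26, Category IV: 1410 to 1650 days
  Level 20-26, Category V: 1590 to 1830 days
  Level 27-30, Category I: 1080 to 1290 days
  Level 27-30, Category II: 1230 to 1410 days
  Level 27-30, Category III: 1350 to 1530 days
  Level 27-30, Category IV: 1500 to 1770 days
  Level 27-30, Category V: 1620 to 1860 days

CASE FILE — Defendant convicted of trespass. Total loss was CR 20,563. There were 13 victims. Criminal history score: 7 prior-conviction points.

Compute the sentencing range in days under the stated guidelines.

Base offense level for trespass: 4.
S2 does not apply.
S3 does not apply.
S4 applies (level before this adjustment is 4 < 22, so +1): 4 + 1 = 5.
S5 does not apply.
S6 does not apply.
S7 applies: 5 + 3 = 8.
Final offense level: 8.
Criminal history: 7 prior points → Category II (5-10).
Level 8 falls in the 8-13 band.
Grid: Level 8-13 × Category II = 600-870 days.

600-870 days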